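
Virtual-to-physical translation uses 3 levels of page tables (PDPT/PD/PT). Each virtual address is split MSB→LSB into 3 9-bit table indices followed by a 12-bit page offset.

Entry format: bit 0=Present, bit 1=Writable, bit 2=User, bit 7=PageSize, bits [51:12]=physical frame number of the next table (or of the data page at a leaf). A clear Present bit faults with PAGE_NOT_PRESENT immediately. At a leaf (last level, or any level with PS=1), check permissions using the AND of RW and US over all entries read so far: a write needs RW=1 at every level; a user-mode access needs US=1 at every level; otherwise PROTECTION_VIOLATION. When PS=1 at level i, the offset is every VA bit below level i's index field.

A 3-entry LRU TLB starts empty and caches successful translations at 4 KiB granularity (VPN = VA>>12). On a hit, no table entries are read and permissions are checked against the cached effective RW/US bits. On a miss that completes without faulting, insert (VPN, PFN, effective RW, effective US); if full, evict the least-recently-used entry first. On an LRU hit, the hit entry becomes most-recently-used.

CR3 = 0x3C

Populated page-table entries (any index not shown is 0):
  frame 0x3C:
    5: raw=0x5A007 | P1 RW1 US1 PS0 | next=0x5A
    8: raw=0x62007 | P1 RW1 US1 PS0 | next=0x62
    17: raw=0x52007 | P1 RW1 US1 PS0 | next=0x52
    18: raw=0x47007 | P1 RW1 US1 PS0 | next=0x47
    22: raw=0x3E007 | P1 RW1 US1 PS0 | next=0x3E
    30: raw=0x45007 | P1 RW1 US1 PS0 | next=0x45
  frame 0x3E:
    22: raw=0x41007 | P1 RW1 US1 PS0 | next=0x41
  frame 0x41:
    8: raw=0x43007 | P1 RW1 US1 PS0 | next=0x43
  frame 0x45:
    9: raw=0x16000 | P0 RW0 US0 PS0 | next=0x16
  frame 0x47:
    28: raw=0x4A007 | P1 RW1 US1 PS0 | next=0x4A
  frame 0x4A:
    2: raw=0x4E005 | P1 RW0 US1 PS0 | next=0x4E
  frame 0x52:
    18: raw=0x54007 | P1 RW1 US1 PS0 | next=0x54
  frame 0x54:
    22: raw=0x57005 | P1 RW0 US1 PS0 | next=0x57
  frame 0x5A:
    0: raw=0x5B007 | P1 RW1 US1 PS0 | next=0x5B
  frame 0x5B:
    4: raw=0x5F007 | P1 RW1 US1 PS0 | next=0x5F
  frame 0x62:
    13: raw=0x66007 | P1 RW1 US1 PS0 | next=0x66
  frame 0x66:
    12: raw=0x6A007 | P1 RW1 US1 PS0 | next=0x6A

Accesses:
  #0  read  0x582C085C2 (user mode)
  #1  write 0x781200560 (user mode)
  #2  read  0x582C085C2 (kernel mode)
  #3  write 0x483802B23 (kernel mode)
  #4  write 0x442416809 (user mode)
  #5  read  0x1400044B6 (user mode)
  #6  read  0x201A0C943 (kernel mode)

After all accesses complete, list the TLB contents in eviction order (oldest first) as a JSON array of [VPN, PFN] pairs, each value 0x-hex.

Walk each access:
#0 VA=0x582C085C2 (r,user):
  L0: frame=0x3C idx=22 entry=0x3E007 [P=1 RW=1 US=1 PS=0]
  L1: frame=0x3E idx=22 entry=0x41007 [P=1 RW=1 US=1 PS=0]
  L2: frame=0x41 idx=8 entry=0x43007 [P=1 RW=1 US=1 PS=0]
  → PA=0x435C2  (3 entries read)
#1 VA=0x781200560 (w,user):
  L0: frame=0x3C idx=30 entry=0x45007 [P=1 RW=1 US=1 PS=0]
  L1: frame=0x45 idx=9 entry=0x16000 [P=0 RW=0 US=0 PS=0]
  → PAGE_NOT_PRESENT  (2 entries read)
#2 VA=0x582C085C2 (r,kernel):
  TLB hit vpn=0x582C08 → PA=0x435C2
#3 VA=0x483802B23 (w,kernel):
  L0: frame=0x3C idx=18 entry=0x47007 [P=1 RW=1 US=1 PS=0]
  L1: frame=0x47 idx=28 entry=0x4A007 [P=1 RW=1 US=1 PS=0]
  L2: frame=0x4A idx=2 entry=0x4E005 [P=1 RW=0 US=1 PS=0]
  → PROTECTION_VIOLATION  (3 entries read)
#4 VA=0x442416809 (w,user):
  L0: frame=0x3C idx=17 entry=0x52007 [P=1 RW=1 US=1 PS=0]
  L1: frame=0x52 idx=18 entry=0x54007 [P=1 RW=1 US=1 PS=0]
  L2: frame=0x54 idx=22 entry=0x57005 [P=1 RW=0 US=1 PS=0]
  → PROTECTION_VIOLATION  (3 entries read)
#5 VA=0x1400044B6 (r,user):
  L0: frame=0x3C idx=5 entry=0x5A007 [P=1 RW=1 US=1 PS=0]
  L1: frame=0x5A idx=0 entry=0x5B007 [P=1 RW=1 US=1 PS=0]
  L2: frame=0x5B idx=4 entry=0x5F007 [P=1 RW=1 US=1 PS=0]
  → PA=0x5F4B6  (3 entries read)
#6 VA=0x201A0C943 (r,kernel):
  L0: frame=0x3C idx=8 entry=0x62007 [P=1 RW=1 US=1 PS=0]
  L1: frame=0x62 idx=13 entry=0x66007 [P=1 RW=1 US=1 PS=0]
  L2: frame=0x66 idx=12 entry=0x6A007 [P=1 RW=1 US=1 PS=0]
  → PA=0x6A943  (3 entries read)

TLB: [["0x582C08", "0x43"], ["0x140004", "0x5F"], ["0x201A0C", "0x6A"]]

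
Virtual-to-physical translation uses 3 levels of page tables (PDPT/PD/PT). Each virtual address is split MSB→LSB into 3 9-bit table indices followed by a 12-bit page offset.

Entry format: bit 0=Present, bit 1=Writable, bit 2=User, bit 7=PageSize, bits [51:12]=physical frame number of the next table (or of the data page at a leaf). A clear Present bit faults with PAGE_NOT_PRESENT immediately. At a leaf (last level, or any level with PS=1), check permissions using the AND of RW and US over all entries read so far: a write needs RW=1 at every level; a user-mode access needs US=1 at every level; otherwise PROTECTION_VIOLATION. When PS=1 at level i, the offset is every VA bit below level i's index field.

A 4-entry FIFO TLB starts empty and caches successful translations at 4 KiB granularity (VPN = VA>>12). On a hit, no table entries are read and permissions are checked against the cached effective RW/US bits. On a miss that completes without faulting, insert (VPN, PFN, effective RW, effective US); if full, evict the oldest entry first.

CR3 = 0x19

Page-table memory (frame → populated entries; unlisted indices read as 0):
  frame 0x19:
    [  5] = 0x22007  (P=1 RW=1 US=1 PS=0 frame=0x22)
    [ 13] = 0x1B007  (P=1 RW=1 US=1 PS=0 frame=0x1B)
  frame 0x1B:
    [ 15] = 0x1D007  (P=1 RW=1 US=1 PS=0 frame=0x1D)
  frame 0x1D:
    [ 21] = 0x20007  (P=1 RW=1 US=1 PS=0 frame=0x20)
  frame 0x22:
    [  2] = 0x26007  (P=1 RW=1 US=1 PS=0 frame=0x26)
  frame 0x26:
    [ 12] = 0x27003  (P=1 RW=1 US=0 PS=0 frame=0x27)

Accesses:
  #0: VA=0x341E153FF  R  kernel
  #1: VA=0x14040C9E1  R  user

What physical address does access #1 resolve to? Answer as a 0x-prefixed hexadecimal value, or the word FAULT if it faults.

Trace:
#0 VA=0x341E153FF (r,kernel):
  L0 @0x19[13] → 0x1B007  P=1,RW=1,US=1,PS=0
  L1 @0x1B[15] → 0x1D007  P=1,RW=1,US=1,PS=0
  L2 @0x1D[21] → 0x20007  P=1,RW=1,US=1,PS=0
  ⇒ phys 0x203FF  [3 reads]
#1 VA=0x14040C9E1 (r,user):
  L0 @0x19[5] → 0x22007  P=1,RW=1,US=1,PS=0
  L1 @0x22[2] → 0x26007  P=1,RW=1,US=1,PS=0
  L2 @0x26[12] → 0x27003  P=1,RW=1,US=0,PS=0
  → PROTECTION_VIOLATION  (3 entries read)

Access #1 PA: FAULT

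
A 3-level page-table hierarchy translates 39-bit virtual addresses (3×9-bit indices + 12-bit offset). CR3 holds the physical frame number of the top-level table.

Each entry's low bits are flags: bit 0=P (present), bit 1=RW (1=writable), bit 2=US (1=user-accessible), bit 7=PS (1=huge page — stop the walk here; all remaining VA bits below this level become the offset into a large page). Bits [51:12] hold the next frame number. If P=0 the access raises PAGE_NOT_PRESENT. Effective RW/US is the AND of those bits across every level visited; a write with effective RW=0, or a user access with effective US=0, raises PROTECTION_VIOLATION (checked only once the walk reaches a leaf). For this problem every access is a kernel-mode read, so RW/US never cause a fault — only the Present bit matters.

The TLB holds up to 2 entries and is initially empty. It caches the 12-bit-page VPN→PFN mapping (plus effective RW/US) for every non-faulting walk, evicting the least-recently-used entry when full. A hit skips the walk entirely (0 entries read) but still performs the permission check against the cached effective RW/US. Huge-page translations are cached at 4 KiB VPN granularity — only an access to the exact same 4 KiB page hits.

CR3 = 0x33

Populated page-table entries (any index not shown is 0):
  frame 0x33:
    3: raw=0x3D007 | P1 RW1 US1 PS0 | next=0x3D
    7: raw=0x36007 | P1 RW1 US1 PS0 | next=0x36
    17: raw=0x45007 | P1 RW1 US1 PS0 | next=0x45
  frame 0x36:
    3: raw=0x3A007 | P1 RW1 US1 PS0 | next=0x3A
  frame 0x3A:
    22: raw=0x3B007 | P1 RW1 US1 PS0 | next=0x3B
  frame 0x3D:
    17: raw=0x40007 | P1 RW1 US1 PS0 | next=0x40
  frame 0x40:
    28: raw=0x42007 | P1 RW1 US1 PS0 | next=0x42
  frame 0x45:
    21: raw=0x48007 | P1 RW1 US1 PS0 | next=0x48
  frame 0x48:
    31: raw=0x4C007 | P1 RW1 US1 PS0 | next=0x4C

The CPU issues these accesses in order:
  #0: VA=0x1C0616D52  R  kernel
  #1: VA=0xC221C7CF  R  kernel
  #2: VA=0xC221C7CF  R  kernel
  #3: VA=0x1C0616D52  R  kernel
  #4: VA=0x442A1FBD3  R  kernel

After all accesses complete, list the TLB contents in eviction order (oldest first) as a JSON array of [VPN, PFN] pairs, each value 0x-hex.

Trace:
#0 VA=0x1C0616D52 (r,kernel):
  [0] read 0x33 idx=7: raw=0x36007 flags P=1 W=1 U=1 S=0
  [1] read 0x36 idx=3: raw=0x3A007 flags P=1 W=1 U=1 S=0
  [2] read 0x3A idx=22: raw=0x3B007 flags P=1 W=1 U=1 S=0
  → PA=0x3BD52  (3 entries read)
#1 VA=0xC221C7CF (r,kernel):
  [0] read 0x33 idx=3: raw=0x3D007 flags P=1 W=1 U=1 S=0
  [1] read 0x3D idx=17: raw=0x40007 flags P=1 W=1 U=1 S=0
  [2] read 0x40 idx=28: raw=0x42007 flags P=1 W=1 U=1 S=0
  → PA=0x427CF  (3 entries read)
#2 VA=0xC221C7CF (r,kernel):
  TLB hit vpn=0xC221C → PA=0x427CF
#3 VA=0x1C0616D52 (r,kernel):
  TLB hit vpn=0x1C0616 → PA=0x3BD52
#4 VA=0x442A1FBD3 (r,kernel):
  [0] read 0x33 idx=17: raw=0x45007 flags P=1 W=1 U=1 S=0
  [1] read 0x45 idx=21: raw=0x48007 flags P=1 W=1 U=1 S=0
  [2] read 0x48 idx=31: raw=0x4C007 flags P=1 W=1 U=1 S=0
  → PA=0x4CBD3  (3 entries read)

TLB: [["0x1C0616", "0x3B"], ["0x442A1F", "0x4C"]]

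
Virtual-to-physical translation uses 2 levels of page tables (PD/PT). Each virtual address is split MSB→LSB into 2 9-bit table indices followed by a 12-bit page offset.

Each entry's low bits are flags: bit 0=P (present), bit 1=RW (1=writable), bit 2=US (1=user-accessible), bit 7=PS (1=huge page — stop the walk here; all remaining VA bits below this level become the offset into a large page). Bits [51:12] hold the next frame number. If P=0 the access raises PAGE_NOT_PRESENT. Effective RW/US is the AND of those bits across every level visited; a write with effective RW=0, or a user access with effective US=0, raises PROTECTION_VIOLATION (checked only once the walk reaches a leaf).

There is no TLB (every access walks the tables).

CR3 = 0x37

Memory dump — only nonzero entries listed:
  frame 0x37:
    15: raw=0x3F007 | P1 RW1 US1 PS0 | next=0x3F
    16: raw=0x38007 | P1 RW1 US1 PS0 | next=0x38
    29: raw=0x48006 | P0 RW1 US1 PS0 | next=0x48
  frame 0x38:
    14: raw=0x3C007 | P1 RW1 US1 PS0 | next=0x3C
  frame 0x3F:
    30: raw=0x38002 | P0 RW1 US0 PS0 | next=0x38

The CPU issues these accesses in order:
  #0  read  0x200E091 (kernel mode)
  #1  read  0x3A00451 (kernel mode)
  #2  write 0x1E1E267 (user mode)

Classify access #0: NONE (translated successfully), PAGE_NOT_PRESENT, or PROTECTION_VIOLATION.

Per-access translation:
#0 VA=0x200E091 (r,kernel):
  [0] read 0x37 idx=16: raw=0x38007 flags P=1 W=1 U=1 S=0
  [1] read 0x38 idx=14: raw=0x3C007 flags P=1 W=1 U=1 S=0
  ✓ 0x3C091  — 2 lookups
#1 VA=0x3A00451 (r,kernel):
  [0] read 0x37 idx=29: raw=0x48006 flags P=0 W=1 U=1 S=0
  ✗ PAGE_NOT_PRESENT  [1 reads]
#2 VA=0x1E1E267 (w,user):
  [0] read 0x37 idx=15: raw=0x3F007 flags P=1 W=1 U=1 S=0
  [1] read 0x3F idx=30: raw=0x38002 flags P=0 W=1 U=0 S=0
  ✗ PAGE_NOT_PRESENT  [2 reads]

Access #0 fault: NONE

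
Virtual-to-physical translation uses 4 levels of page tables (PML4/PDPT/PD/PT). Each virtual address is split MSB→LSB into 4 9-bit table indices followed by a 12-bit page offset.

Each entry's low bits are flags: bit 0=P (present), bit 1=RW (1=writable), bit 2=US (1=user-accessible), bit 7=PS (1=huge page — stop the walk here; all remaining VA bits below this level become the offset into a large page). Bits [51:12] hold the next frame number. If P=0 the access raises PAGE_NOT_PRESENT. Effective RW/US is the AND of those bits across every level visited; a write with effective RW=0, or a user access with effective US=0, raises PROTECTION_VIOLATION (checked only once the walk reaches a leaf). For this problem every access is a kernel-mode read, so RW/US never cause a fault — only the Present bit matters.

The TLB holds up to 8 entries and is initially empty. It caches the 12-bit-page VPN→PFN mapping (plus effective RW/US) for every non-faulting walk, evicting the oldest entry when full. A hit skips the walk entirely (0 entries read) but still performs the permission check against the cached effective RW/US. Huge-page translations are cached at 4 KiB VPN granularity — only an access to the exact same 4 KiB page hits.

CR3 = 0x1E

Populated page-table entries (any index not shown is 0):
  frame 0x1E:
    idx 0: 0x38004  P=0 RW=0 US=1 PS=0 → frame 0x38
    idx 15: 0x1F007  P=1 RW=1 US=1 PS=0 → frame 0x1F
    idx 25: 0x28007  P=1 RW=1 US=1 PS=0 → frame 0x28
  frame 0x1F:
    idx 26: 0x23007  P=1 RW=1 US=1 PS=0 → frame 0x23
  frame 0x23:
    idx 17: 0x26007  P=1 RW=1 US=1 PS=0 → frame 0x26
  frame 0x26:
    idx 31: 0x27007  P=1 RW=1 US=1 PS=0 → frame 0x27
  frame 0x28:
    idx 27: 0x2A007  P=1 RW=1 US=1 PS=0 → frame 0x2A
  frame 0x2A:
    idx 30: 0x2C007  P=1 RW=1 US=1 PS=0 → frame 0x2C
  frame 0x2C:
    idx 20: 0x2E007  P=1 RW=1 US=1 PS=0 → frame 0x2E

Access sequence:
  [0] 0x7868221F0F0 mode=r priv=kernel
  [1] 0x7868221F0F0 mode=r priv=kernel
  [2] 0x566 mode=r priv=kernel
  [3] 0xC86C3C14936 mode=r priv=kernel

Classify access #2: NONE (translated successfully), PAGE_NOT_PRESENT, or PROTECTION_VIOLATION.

Walk each access:
#0 VA=0x7868221F0F0 (r,kernel):
  [0] read 0x1E idx=15: raw=0x1F007 flags P=1 W=1 U=1 S=0
  [1] read 0x1F idx=26: raw=0x23007 flags P=1 W=1 U=1 S=0
  [2] read 0x23 idx=17: raw=0x26007 flags P=1 W=1 U=1 S=0
  [3] read 0x26 idx=31: raw=0x27007 flags P=1 W=1 U=1 S=0
  ✓ 0x270F0  — 4 lookups
#1 VA=0x7868221F0F0 (r,kernel):
  TLB hit vpn=0x7868221F → PA=0x270F0
#2 VA=0x566 (r,kernel):
  [0] read 0x1E idx=0: raw=0x38004 flags P=0 W=0 U=1 S=0
  ✗ PAGE_NOT_PRESENT  [1 reads]
#3 VA=0xC86C3C14936 (r,kernel):
  [0] read 0x1E idx=25: raw=0x28007 flags P=1 W=1 U=1 S=0
  [1] read 0x28 idx=27: raw=0x2A007 flags P=1 W=1 U=1 S=0
  [2] read 0x2A idx=30: raw=0x2C007 flags P=1 W=1 U=1 S=0
  [3] read 0x2C idx=20: raw=0x2E007 flags P=1 W=1 U=1 S=0
  ✓ 0x2E936  — 4 lookups

Access #2 fault: PAGE_NOT_PRESENT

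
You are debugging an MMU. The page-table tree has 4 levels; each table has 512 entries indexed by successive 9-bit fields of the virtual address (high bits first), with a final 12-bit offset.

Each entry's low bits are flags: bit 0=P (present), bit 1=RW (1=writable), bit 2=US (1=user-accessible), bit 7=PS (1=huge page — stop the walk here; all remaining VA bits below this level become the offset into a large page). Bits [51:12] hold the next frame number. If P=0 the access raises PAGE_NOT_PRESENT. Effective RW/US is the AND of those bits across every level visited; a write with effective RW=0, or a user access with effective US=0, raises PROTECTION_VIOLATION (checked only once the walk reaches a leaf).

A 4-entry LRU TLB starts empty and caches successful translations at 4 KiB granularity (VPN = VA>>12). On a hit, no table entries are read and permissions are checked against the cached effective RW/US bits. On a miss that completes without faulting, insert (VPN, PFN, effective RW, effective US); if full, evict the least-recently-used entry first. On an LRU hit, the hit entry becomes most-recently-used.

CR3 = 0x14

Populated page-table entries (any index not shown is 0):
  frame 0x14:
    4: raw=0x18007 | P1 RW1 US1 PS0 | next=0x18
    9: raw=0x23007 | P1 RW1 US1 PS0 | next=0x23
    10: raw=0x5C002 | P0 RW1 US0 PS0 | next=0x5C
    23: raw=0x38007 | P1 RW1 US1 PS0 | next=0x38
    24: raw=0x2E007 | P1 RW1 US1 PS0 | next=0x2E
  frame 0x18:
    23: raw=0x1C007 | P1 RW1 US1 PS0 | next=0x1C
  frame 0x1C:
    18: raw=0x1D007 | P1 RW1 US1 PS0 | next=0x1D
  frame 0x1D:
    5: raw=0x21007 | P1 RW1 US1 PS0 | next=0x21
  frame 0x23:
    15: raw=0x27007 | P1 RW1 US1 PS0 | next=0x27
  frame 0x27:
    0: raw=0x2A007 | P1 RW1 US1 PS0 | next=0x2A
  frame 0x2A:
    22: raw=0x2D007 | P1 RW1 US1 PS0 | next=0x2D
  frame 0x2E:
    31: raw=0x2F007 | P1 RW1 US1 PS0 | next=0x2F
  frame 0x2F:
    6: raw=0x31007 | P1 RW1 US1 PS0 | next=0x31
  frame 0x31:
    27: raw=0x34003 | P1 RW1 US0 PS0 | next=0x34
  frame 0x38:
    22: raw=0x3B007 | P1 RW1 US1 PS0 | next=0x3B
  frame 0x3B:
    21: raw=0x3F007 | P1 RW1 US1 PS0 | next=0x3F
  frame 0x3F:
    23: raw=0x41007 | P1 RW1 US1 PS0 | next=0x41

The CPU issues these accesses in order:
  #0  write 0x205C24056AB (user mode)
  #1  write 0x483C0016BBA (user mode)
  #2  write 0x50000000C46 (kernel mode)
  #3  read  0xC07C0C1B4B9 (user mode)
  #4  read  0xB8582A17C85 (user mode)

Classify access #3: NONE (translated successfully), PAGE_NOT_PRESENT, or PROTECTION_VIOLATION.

Walk each access:
#0 VA=0x205C24056AB (w,user):
  L0: frame=0x14 idx=4 entry=0x18007 [P=1 RW=1 US=1 PS=0]
  L1: frame=0x18 idx=23 entry=0x1C007 [P=1 RW=1 US=1 PS=0]
  L2: frame=0x1C idx=18 entry=0x1D007 [P=1 RW=1 US=1 PS=0]
  L3: frame=0x1D idx=5 entry=0x21007 [P=1 RW=1 US=1 PS=0]
  ✓ 0x216AB  — 4 lookups
#1 VA=0x483C0016BBA (w,user):
  L0: frame=0x14 idx=9 entry=0x23007 [P=1 RW=1 US=1 PS=0]
  L1: frame=0x23 idx=15 entry=0x27007 [P=1 RW=1 US=1 PS=0]
  L2: frame=0x27 idx=0 entry=0x2A007 [P=1 RW=1 US=1 PS=0]
  L3: frame=0x2A idx=22 entry=0x2D007 [P=1 RW=1 US=1 PS=0]
  ✓ 0x2DBBA  — 4 lookups
#2 VA=0x50000000C46 (w,kernel):
  L0: frame=0x14 idx=10 entry=0x5C002 [P=0 RW=1 US=0 PS=0]
  ⇒ fault: PAGE_NOT_PRESENT  — 1 lookups
#3 VA=0xC07C0C1B4B9 (r,user):
  L0: frame=0x14 idx=24 entry=0x2E007 [P=1 RW=1 US=1 PS=0]
  L1: frame=0x2E idx=31 entry=0x2F007 [P=1 RW=1 US=1 PS=0]
  L2: frame=0x2F idx=6 entry=0x31007 [P=1 RW=1 US=1 PS=0]
  L3: frame=0x31 idx=27 entry=0x34003 [P=1 RW=1 US=0 PS=0]
  ⇒ fault: PROTECTION_VIOLATION  — 4 lookups
#4 VA=0xB8582A17C85 (r,user):
  L0: frame=0x14 idx=23 entry=0x38007 [P=1 RW=1 US=1 PS=0]
  L1: frame=0x38 idx=22 entry=0x3B007 [P=1 RW=1 US=1 PS=0]
  L2: frame=0x3B idx=21 entry=0x3F007 [P=1 RW=1 US=1 PS=0]
  L3: frame=0x3F idx=23 entry=0x41007 [P=1 RW=1 US=1 PS=0]
  ✓ 0x41C85  — 4 lookups

Access #3 fault: PROTECTION_VIOLATION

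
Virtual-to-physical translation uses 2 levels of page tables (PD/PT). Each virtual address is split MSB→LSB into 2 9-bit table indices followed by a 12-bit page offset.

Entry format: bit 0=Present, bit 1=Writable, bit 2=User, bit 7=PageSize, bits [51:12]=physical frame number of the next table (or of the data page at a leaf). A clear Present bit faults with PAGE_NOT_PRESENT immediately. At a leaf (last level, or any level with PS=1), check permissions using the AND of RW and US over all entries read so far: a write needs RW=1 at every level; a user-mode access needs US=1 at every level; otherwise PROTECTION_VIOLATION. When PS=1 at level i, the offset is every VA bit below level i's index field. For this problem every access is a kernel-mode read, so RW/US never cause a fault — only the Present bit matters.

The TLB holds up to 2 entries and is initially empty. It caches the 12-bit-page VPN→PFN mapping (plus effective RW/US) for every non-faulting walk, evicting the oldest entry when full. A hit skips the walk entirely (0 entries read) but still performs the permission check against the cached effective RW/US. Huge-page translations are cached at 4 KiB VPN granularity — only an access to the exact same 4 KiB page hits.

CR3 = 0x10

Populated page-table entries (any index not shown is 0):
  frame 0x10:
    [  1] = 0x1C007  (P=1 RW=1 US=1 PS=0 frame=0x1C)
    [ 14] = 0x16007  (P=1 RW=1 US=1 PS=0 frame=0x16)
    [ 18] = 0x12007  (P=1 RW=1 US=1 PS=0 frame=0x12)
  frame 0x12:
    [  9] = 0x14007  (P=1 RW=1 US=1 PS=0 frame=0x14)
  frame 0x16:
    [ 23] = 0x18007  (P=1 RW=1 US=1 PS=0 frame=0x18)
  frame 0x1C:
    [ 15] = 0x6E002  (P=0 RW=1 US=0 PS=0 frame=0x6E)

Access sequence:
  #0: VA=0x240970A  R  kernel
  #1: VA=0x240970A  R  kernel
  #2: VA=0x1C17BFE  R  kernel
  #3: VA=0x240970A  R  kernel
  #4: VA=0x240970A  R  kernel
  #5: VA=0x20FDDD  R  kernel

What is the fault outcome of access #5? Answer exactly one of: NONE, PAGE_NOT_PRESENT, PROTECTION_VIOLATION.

Walk each access:
#0 VA=0x240970A (r,kernel):
  [0] read 0x10 idx=18: raw=0x12007 flags P=1 W=1 U=1 S=0
  [1] read 0x12 idx=9: raw=0x14007 flags P=1 W=1 U=1 S=0
  ✓ 0x1470A  — 2 lookups
#1 VA=0x240970A (r,kernel):
  TLB hit vpn=0x2409 → PA=0x1470A
#2 VA=0x1C17BFE (r,kernel):
  [0] read 0x10 idx=14: raw=0x16007 flags P=1 W=1 U=1 S=0
  [1] read 0x16 idx=23: raw=0x18007 flags P=1 W=1 U=1 S=0
  ✓ 0x18BFE  — 2 lookups
#3 VA=0x240970A (r,kernel):
  TLB hit vpn=0x2409 → PA=0x1470A
#4 VA=0x240970A (r,kernel):
  TLB hit vpn=0x2409 → PA=0x1470A
#5 VA=0x20FDDD (r,kernel):
  [0] read 0x10 idx=1: raw=0x1C007 flags P=1 W=1 U=1 S=0
  [1] read 0x1C idx=15: raw=0x6E002 flags P=0 W=1 U=0 S=0
  ⇒ fault: PAGE_NOT_PRESENT  — 2 lookups

Access #5 fault: PAGE_NOT_PRESENT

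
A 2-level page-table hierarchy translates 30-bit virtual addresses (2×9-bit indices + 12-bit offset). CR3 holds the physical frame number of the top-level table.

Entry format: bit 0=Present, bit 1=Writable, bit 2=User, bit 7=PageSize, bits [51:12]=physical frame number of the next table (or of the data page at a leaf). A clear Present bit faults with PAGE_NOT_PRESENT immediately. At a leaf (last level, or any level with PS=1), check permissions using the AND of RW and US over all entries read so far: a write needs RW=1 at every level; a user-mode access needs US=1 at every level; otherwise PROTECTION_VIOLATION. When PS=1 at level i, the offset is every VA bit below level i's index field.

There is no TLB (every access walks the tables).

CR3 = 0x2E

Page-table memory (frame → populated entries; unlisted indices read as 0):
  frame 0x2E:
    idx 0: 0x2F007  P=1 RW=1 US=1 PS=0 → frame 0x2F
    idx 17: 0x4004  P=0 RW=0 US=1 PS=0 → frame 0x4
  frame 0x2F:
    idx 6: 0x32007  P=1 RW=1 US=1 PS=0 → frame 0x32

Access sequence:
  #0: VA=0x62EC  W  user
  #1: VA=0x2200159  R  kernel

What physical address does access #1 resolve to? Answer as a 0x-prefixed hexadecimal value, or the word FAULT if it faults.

Walk each access:
#0 VA=0x62EC (w,user):
  L0 @0x2E[0] → 0x2F007  P=1,RW=1,US=1,PS=0
  L1 @0x2F[6] → 0x32007  P=1,RW=1,US=1,PS=0
  ✓ 0x322EC  — 2 lookups
#1 VA=0x2200159 (r,kernel):
  L0 @0x2E[17] → 0x4004  P=0,RW=0,US=1,PS=0
  → PAGE_NOT_PRESENT  (1 entries read)

Access #1 PA: FAULT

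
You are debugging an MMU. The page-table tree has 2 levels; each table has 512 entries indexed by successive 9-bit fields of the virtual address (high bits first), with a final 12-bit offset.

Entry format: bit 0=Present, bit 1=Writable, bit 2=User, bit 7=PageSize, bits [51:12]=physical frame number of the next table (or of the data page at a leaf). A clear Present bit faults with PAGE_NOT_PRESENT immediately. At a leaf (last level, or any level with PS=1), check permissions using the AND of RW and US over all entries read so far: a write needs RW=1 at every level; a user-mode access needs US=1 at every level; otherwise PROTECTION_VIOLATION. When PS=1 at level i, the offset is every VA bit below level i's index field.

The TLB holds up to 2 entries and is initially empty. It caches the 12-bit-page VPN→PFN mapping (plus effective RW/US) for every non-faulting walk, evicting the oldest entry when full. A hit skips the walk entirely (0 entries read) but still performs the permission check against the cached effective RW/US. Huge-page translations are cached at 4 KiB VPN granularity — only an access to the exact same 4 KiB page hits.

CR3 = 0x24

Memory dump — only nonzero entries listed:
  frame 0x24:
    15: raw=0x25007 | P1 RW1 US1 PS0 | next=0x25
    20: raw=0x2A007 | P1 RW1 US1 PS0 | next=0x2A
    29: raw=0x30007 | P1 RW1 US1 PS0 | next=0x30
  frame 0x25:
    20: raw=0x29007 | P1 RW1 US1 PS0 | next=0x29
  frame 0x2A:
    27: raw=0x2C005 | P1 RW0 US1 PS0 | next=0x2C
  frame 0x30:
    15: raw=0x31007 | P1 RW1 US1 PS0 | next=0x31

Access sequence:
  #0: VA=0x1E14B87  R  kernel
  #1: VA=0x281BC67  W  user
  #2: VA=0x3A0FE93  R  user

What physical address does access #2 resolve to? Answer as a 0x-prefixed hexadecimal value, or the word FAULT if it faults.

Trace:
#0 VA=0x1E14B87 (r,kernel):
  L0 @0x24[15] → 0x25007  P=1,RW=1,US=1,PS=0
  L1 @0x25[20] → 0x29007  P=1,RW=1,US=1,PS=0
  ⇒ phys 0x29B87  [2 reads]
#1 VA=0x281BC67 (w,user):
  L0 @0x24[20] → 0x2A007  P=1,RW=1,US=1,PS=0
  L1 @0x2A[27] → 0x2C005  P=1,RW=0,US=1,PS=0
  → PROTECTION_VIOLATION  (2 entries read)
#2 VA=0x3A0FE93 (r,user):
  L0 @0x24[29] → 0x30007  P=1,RW=1,US=1,PS=0
  L1 @0x30[15] → 0x31007  P=1,RW=1,US=1,PS=0
  ⇒ phys 0x31E93  [2 reads]

Access #2 PA: 0x31E93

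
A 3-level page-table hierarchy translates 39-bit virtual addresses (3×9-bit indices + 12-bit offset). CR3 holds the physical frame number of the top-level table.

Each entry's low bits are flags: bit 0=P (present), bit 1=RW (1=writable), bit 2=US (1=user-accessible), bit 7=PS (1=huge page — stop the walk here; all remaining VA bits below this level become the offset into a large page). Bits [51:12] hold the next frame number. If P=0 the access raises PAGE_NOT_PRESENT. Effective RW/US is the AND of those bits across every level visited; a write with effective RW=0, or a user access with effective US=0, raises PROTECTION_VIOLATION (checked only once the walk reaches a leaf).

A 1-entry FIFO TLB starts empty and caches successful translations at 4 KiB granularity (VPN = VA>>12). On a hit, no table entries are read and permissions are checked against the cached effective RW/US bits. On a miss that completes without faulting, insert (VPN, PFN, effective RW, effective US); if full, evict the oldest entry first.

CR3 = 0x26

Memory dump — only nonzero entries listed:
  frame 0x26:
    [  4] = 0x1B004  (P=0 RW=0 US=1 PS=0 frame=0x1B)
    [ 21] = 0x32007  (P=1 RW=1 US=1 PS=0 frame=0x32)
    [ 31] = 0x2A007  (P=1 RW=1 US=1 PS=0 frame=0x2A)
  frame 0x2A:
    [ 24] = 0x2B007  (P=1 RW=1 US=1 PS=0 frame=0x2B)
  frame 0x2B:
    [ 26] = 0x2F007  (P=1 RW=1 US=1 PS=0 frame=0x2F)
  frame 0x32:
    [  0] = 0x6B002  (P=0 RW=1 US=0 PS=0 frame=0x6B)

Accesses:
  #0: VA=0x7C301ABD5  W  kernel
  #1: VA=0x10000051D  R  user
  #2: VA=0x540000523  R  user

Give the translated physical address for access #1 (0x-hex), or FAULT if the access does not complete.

Walk each access:
#0 VA=0x7C301ABD5 (w,kernel):
  lvl0: tbl 0x26, slot 31 ⇒ 0x2A007 (P1/RW1/US1/PS0)
  lvl1: tbl 0x2A, slot 24 ⇒ 0x2B007 (P1/RW1/US1/PS0)
  lvl2: tbl 0x2B, slot 26 ⇒ 0x2F007 (P1/RW1/US1/PS0)
  ⇒ phys 0x2FBD5  [3 reads]
#1 VA=0x10000051D (r,user):
  lvl0: tbl 0x26, slot 4 ⇒ 0x1B004 (P0/RW0/US1/PS0)
  → PAGE_NOT_PRESENT  (1 entries read)
#2 VA=0x540000523 (r,user):
  lvl0: tbl 0x26, slot 21 ⇒ 0x32007 (P1/RW1/US1/PS0)
  lvl1: tbl 0x32, slot 0 ⇒ 0x6B002 (P0/RW1/US0/PS0)
  → PAGE_NOT_PRESENT  (2 entries read)

Access #1 PA: FAULT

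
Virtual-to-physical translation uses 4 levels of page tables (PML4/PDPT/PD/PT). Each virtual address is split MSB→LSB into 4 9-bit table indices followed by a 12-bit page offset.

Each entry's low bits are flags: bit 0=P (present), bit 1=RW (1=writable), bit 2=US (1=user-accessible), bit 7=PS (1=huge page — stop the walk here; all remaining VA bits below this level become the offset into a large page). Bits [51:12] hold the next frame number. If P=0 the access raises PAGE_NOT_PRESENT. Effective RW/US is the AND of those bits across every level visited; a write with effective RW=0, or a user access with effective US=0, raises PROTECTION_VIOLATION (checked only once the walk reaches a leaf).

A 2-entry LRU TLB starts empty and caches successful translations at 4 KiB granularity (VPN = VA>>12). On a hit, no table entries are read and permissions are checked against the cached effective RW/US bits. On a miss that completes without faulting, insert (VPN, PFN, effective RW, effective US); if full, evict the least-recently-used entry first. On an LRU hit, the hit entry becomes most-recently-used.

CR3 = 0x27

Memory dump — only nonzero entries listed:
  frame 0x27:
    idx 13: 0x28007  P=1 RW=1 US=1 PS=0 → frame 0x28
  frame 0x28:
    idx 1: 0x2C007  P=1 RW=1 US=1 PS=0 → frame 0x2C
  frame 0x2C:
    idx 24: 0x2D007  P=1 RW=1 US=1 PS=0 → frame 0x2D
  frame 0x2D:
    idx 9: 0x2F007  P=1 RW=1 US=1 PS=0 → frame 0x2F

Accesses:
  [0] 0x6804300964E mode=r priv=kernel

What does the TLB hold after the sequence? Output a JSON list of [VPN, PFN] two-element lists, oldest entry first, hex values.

Trace:
#0 VA=0x6804300964E (r,kernel):
  [0] read 0x27 idx=13: raw=0x28007 flags P=1 W=1 U=1 S=0
  [1] read 0x28 idx=1: raw=0x2C007 flags P=1 W=1 U=1 S=0
  [2] read 0x2C idx=24: raw=0x2D007 flags P=1 W=1 U=1 S=0
  [3] read 0x2D idx=9: raw=0x2F007 flags P=1 W=1 U=1 S=0
  ✓ 0x2F64E  — 4 lookups

TLB: [["0x68043009", "0x2F"]]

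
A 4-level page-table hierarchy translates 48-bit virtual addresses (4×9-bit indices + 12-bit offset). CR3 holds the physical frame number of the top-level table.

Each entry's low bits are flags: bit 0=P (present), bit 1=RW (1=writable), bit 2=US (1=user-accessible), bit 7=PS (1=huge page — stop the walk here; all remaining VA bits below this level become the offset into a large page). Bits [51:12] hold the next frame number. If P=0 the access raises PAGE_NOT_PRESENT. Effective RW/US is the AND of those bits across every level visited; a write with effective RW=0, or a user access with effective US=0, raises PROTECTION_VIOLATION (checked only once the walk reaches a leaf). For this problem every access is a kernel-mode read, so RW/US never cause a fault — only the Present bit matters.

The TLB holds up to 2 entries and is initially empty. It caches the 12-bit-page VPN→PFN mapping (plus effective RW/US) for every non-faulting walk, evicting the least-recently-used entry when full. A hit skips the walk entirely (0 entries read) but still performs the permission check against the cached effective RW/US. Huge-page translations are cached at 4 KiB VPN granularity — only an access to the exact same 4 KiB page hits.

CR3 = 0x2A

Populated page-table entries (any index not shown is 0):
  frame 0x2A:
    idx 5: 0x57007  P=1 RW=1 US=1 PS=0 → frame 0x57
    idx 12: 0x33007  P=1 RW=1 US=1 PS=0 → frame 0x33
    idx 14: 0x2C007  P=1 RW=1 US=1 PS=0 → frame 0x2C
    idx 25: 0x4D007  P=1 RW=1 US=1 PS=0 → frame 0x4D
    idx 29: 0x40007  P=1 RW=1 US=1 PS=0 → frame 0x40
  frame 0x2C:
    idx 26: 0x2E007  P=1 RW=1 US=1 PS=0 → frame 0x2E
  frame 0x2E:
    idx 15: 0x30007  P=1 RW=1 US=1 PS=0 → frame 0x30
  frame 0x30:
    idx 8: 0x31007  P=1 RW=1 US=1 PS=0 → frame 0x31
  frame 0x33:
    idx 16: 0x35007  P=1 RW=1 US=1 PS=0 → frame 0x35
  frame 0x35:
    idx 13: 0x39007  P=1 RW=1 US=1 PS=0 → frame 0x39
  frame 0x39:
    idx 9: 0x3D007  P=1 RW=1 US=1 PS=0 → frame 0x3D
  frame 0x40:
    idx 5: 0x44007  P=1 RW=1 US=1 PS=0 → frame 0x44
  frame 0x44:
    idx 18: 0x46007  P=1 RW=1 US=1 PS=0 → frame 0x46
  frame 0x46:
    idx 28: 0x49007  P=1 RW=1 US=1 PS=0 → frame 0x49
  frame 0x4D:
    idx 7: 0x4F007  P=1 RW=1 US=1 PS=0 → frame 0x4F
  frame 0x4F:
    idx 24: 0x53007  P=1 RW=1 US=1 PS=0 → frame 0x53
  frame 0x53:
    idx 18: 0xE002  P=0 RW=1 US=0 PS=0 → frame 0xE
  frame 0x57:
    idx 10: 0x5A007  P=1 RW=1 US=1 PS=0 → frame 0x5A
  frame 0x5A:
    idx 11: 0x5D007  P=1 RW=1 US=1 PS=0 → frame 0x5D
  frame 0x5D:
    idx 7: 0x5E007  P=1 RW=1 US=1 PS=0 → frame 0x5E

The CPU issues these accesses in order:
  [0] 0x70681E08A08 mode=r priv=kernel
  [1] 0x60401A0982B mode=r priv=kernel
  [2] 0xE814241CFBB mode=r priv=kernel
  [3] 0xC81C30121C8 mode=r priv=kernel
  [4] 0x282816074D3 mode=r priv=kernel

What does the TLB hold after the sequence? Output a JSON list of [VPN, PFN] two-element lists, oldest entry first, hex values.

Walk each access:
#0 VA=0x70681E08A08 (r,kernel):
  L0 @0x2A[14] → 0x2C007  P=1,RW=1,US=1,PS=0
  L1 @0x2C[26] → 0x2E007  P=1,RW=1,US=1,PS=0
  L2 @0x2E[15] → 0x30007  P=1,RW=1,US=1,PS=0
  L3 @0x30[8] → 0x31007  P=1,RW=1,US=1,PS=0
  → PA=0x31A08  (4 entries read)
#1 VA=0x60401A0982B (r,kernel):
  L0 @0x2A[12] → 0x33007  P=1,RW=1,US=1,PS=0
  L1 @0x33[16] → 0x35007  P=1,RW=1,US=1,PS=0
  L2 @0x35[13] → 0x39007  P=1,RW=1,US=1,PS=0
  L3 @0x39[9] → 0x3D007  P=1,RW=1,US=1,PS=0
  → PA=0x3D82B  (4 entries read)
#2 VA=0xE814241CFBB (r,kernel):
  L0 @0x2A[29] → 0x40007  P=1,RW=1,US=1,PS=0
  L1 @0x40[5] → 0x44007  P=1,RW=1,US=1,PS=0
  L2 @0x44[18] → 0x46007  P=1,RW=1,US=1,PS=0
  L3 @0x46[28] → 0x49007  P=1,RW=1,US=1,PS=0
  → PA=0x49FBB  (4 entries read)
#3 VA=0xC81C30121C8 (r,kernel):
  L0 @0x2A[25] → 0x4D007  P=1,RW=1,US=1,PS=0
  L1 @0x4D[7] → 0x4F007  P=1,RW=1,US=1,PS=0
  L2 @0x4F[24] → 0x53007  P=1,RW=1,US=1,PS=0
  L3 @0x53[18] → 0xE002  P=0,RW=1,US=0,PS=0
  → PAGE_NOT_PRESENT  (4 entries read)
#4 VA=0x282816074D3 (r,kernel):
  L0 @0x2A[5] → 0x57007  P=1,RW=1,US=1,PS=0
  L1 @0x57[10] → 0x5A007  P=1,RW=1,US=1,PS=0
  L2 @0x5A[11] → 0x5D007  P=1,RW=1,US=1,PS=0
  L3 @0x5D[7] → 0x5E007  P=1,RW=1,US=1,PS=0
  → PA=0x5E4D3  (4 entries read)

TLB: [["0xE814241C", "0x49"], ["0x28281607", "0x5E"]]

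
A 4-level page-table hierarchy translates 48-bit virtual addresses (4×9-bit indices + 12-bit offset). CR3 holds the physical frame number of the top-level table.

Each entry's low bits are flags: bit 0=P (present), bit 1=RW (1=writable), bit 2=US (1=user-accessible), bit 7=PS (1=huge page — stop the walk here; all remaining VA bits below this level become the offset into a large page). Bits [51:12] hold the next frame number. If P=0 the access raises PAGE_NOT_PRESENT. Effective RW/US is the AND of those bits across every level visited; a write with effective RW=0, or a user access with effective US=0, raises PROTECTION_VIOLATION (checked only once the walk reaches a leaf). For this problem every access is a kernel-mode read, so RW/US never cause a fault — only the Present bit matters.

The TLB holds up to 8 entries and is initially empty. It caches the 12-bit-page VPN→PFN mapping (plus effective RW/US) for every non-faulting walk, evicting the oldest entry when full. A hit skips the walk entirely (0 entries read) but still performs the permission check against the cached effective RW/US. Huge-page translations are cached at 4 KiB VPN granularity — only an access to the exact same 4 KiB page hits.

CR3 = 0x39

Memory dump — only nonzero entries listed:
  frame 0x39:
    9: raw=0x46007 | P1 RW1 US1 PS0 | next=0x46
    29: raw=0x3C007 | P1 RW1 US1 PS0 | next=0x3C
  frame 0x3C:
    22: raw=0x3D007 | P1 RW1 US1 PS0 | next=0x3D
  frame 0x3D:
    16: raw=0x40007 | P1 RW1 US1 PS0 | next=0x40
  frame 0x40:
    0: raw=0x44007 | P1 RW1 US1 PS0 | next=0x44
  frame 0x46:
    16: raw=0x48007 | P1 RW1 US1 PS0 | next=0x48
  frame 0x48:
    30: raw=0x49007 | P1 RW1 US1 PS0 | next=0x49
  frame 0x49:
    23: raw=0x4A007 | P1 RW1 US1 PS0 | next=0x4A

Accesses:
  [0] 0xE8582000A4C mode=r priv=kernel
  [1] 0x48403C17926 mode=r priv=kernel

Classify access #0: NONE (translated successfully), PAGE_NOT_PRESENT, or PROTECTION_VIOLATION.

Trace:
#0 VA=0xE8582000A4C (r,kernel):
  lvl0: tbl 0x39, slot 29 ⇒ 0x3C007 (P1/RW1/US1/PS0)
  lvl1: tbl 0x3C, slot 22 ⇒ 0x3D007 (P1/RW1/US1/PS0)
  lvl2: tbl 0x3D, slot 16 ⇒ 0x40007 (P1/RW1/US1/PS0)
  lvl3: tbl 0x40, slot 0 ⇒ 0x44007 (P1/RW1/US1/PS0)
  ✓ 0x44A4C  — 4 lookups
#1 VA=0x48403C17926 (r,kernel):
  lvl0: tbl 0x39, slot 9 ⇒ 0x46007 (P1/RW1/US1/PS0)
  lvl1: tbl 0x46, slot 16 ⇒ 0x48007 (P1/RW1/US1/PS0)
  lvl2: tbl 0x48, slot 30 ⇒ 0x49007 (P1/RW1/US1/PS0)
  lvl3: tbl 0x49, slot 23 ⇒ 0x4A007 (P1/RW1/US1/PS0)
  ✓ 0x4A926  — 4 lookups

Access #0 fault: NONE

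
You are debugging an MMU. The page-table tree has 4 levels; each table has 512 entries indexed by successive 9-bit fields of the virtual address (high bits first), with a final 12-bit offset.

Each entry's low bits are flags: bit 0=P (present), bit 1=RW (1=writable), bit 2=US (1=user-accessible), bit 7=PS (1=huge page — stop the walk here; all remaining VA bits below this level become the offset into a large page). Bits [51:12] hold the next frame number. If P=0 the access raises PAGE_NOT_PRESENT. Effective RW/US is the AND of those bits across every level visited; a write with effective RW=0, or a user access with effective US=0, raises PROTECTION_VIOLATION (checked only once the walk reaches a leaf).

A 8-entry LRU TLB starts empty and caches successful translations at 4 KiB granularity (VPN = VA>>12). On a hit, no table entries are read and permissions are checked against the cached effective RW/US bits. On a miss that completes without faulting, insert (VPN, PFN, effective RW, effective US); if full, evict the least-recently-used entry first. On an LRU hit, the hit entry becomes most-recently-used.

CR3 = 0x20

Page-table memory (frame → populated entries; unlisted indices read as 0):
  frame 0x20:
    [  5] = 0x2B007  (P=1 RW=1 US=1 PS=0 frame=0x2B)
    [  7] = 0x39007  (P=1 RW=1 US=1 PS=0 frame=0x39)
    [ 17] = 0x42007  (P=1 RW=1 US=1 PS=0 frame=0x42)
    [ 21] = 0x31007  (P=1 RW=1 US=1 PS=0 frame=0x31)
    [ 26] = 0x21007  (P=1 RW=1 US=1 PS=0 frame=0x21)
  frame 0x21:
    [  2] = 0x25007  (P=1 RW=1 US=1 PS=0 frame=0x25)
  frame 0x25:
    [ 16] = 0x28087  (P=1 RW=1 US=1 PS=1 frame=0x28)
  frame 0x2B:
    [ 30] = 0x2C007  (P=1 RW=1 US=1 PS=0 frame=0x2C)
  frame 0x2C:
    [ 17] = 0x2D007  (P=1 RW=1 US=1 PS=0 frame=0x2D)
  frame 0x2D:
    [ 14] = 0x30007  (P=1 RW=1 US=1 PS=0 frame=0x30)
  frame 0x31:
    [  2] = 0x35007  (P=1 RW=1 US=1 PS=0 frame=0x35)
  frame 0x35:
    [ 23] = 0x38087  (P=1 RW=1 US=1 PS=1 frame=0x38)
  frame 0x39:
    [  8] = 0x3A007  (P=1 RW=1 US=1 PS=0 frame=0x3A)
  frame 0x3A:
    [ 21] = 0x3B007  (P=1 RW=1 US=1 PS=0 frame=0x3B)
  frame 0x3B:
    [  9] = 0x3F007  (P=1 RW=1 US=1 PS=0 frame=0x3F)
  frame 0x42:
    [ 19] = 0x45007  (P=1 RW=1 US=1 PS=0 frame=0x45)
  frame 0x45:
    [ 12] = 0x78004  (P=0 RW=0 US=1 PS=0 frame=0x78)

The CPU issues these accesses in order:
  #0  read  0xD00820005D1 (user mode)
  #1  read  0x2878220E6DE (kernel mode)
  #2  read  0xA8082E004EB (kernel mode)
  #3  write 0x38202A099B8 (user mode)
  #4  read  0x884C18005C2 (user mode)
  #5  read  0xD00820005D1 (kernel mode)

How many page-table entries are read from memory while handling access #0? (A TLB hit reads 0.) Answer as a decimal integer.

Trace:
#0 VA=0xD00820005D1 (r,user):
  [0] read 0x20 idx=26: raw=0x21007 flags P=1 W=1 U=1 S=0
  [1] read 0x21 idx=2: raw=0x25007 flags P=1 W=1 U=1 S=0
  [2] read 0x25 idx=16: raw=0x28087 flags P=1 W=1 U=1 S=1
  ✓ 0x285D1 (huge @L2)  — 3 lookups
#1 VA=0x2878220E6DE (r,kernel):
  [0] read 0x20 idx=5: raw=0x2B007 flags P=1 W=1 U=1 S=0
  [1] read 0x2B idx=30: raw=0x2C007 flags P=1 W=1 U=1 S=0
  [2] read 0x2C idx=17: raw=0x2D007 flags P=1 W=1 U=1 S=0
  [3] read 0x2D idx=14: raw=0x30007 flags P=1 W=1 U=1 S=0
  ✓ 0x306DE  — 4 lookups
#2 VA=0xA8082E004EB (r,kernel):
  [0] read 0x20 idx=21: raw=0x31007 flags P=1 W=1 U=1 S=0
  [1] read 0x31 idx=2: raw=0x35007 flags P=1 W=1 U=1 S=0
  [2] read 0x35 idx=23: raw=0x38087 flags P=1 W=1 U=1 S=1
  ✓ 0x384EB (huge @L2)  — 3 lookups
#3 VA=0x38202A099B8 (w,user):
  [0] read 0x20 idx=7: raw=0x39007 flags P=1 W=1 U=1 S=0
  [1] read 0x39 idx=8: raw=0x3A007 flags P=1 W=1 U=1 S=0
  [2] read 0x3A idx=21: raw=0x3B007 flags P=1 W=1 U=1 S=0
  [3] read 0x3B idx=9: raw=0x3F007 flags P=1 W=1 U=1 S=0
  ✓ 0x3F9B8  — 4 lookups
#4 VA=0x884C18005C2 (r,user):
  [0] read 0x20 idx=17: raw=0x42007 flags P=1 W=1 U=1 S=0
  [1] read 0x42 idx=19: raw=0x45007 flags P=1 W=1 U=1 S=0
  [2] read 0x45 idx=12: raw=0x78004 flags P=0 W=0 U=1 S=0
  → PAGE_NOT_PRESENT  (3 entries read)
#5 VA=0xD00820005D1 (r,kernel):
  TLB hit vpn=0xD0082000 → PA=0x285D1

Entries read for #0: 3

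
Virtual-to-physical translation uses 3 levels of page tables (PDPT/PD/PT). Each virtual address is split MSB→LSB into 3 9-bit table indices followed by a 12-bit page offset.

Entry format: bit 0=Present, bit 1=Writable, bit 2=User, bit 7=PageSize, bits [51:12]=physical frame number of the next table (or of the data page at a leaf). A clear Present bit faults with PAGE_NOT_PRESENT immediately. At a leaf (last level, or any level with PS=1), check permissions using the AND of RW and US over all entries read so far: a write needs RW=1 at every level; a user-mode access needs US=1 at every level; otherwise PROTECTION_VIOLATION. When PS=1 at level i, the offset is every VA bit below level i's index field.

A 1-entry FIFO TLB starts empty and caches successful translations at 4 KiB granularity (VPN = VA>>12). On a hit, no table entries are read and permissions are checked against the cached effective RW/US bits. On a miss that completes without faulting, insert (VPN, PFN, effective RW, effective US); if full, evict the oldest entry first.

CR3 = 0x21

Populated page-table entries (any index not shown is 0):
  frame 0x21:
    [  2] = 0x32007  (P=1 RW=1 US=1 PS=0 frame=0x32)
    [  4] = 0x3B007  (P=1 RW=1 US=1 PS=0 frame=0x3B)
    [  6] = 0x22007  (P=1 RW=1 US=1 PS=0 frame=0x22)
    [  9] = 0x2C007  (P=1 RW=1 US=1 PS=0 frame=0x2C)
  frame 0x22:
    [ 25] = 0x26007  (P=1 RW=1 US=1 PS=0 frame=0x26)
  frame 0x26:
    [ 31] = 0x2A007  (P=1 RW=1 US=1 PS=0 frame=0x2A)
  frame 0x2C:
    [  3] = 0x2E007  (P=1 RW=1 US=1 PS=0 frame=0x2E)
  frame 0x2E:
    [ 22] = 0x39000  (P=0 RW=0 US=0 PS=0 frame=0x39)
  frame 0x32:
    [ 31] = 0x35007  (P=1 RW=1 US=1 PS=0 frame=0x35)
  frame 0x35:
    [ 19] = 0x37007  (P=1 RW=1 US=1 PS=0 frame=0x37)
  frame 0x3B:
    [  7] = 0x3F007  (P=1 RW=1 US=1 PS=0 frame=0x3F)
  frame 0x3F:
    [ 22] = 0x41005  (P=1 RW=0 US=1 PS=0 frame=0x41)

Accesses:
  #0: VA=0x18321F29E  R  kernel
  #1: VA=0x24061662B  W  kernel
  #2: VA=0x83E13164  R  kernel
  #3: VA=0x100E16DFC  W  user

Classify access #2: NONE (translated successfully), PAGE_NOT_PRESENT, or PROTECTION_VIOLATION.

Per-access translation:
#0 VA=0x18321F29E (r,kernel):
  L0: frame=0x21 idx=6 entry=0x22007 [P=1 RW=1 US=1 PS=0]
  L1: frame=0x22 idx=25 entry=0x26007 [P=1 RW=1 US=1 PS=0]
  L2: frame=0x26 idx=31 entry=0x2A007 [P=1 RW=1 US=1 PS=0]
  ⇒ phys 0x2A29E  [3 reads]
#1 VA=0x24061662B (w,kernel):
  L0: frame=0x21 idx=9 entry=0x2C007 [P=1 RW=1 US=1 PS=0]
  L1: frame=0x2C idx=3 entry=0x2E007 [P=1 RW=1 US=1 PS=0]
  L2: frame=0x2E idx=22 entry=0x39000 [P=0 RW=0 US=0 PS=0]
  ✗ PAGE_NOT_PRESENT  [3 reads]
#2 VA=0x83E13164 (r,kernel):
  L0: frame=0x21 idx=2 entry=0x32007 [P=1 RW=1 US=1 PS=0]
  L1: frame=0x32 idx=31 entry=0x35007 [P=1 RW=1 US=1 PS=0]
  L2: frame=0x35 idx=19 entry=0x37007 [P=1 RW=1 US=1 PS=0]
  ⇒ phys 0x37164  [3 reads]
#3 VA=0x100E16DFC (w,user):
  L0: frame=0x21 idx=4 entry=0x3B007 [P=1 RW=1 US=1 PS=0]
  L1: frame=0x3B idx=7 entry=0x3F007 [P=1 RW=1 US=1 PS=0]
  L2: frame=0x3F idx=22 entry=0x41005 [P=1 RW=0 US=1 PS=0]
  ✗ PROTECTION_VIOLATION  [3 reads]

Access #2 fault: NONE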